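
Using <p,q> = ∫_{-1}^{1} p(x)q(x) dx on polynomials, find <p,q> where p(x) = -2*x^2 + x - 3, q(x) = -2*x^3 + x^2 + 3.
<p,q> = -128/5

Expand the product: p(x)·q(x) = 4*x^5 - 4*x^4 + 7*x^3 - 9*x^2 + 3*x - 9.
∫_{-1}^{1} of each monomial x^k gives [2/(k+1) if k even, 0 if k odd]. Integrating term-by-term (or equivalently evaluating the antiderivative F(x) = 2*x^6/3 - 4*x^5/5 + 7*x^4/4 - 3*x^3 + 3*x^2/2 - 9*x at the endpoints):
  F(1) − F(−1) = -533/60 − (1003/60) = -128/5.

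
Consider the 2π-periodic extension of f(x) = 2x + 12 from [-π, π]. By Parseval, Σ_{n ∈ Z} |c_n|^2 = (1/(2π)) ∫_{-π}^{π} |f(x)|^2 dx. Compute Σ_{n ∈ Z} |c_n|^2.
Σ |c_n|^2 = 4π^2/3 + 144

Expand and integrate term by term over [-π, π]:
  ∫ (2x)^2 dx = 4·(2π^3/3); ∫ 2·2·(12)·x dx = 0 (odd integrand); ∫ 12^2 dx = 144·2π.
So (1/(2π)) ∫_{-π}^{π} (2x + 12)^2 dx = 4π^2/3 + 144 = 4π^2/3 + 144.
Parseval ⇒ Σ |c_n|^2 = 4π^2/3 + 144.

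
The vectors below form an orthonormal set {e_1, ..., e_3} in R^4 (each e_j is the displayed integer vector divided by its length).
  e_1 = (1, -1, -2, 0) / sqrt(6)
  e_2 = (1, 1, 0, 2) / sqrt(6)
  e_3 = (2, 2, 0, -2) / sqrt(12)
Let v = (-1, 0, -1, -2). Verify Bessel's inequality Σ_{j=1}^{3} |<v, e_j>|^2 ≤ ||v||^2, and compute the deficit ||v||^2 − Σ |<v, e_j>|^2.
Σ |<v, e_j>|^2 = 14/3; ||v||^2 = 6; deficit = 4/3

Write each e_j = u_j / sqrt(<u_j, u_j>) where u_j is the displayed integer vector. Then <v, e_j> = <v, u_j> / sqrt(<u_j, u_j>), so |<v, e_j>|^2 = <v, u_j>^2 / <u_j, u_j>.
Coefficients: <v, e_1> = 1/sqrt(6), <v, e_2> = -5/sqrt(6), <v, e_3> = 2/sqrt(12).
Square and sum: Σ |<v, e_j>|^2 = 14/3.
Compute ||v||^2 = v·v = 6.
Deficit = 6 − 14/3 = 4/3 ≥ 0, confirming Bessel's inequality. (The deficit equals ||v − Σ <v,e_j> e_j||^2, the squared distance from v to span{e_j}.)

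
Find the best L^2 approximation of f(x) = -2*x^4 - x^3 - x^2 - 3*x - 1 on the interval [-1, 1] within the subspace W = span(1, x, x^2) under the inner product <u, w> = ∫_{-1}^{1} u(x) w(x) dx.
g(x) = -19*x^2/7 - 18*x/5 - 29/35

The best approximation g ∈ W is the orthogonal projection of f onto W. Writing g = a_0 + a_1 x + a_2 x^2, the coefficients solve the normal equations G · a = b where
  G_{ij} = <φ_i, φ_j> and b_i = <f, φ_i>, with φ_0 = 1, φ_1 = x, φ_2 = x^2.
G =
  [2, 0, 2/3]
  [0, 2/3, 0]
  [2/3, 0, 2/5],
b = (-52/15, -12/5, -172/105).
Solving gives a_0 = -29/35, a_1 = -18/5, a_2 = -19/7, so
  g(x) = -19*x^2/7 - 18*x/5 - 29/35.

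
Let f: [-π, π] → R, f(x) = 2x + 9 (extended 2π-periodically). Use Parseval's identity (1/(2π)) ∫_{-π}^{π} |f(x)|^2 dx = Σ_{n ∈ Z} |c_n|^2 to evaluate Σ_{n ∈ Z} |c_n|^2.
Σ |c_n|^2 = 4π^2/3 + 81

Expand and integrate term by term over [-π, π]:
  ∫ (2x)^2 dx = 4·(2π^3/3); ∫ 2·2·(9)·x dx = 0 (odd integrand); ∫ 9^2 dx = 81·2π.
So (1/(2π)) ∫_{-π}^{π} (2x + 9)^2 dx = 4π^2/3 + 81 = 4π^2/3 + 81.
Parseval ⇒ Σ |c_n|^2 = 4π^2/3 + 81.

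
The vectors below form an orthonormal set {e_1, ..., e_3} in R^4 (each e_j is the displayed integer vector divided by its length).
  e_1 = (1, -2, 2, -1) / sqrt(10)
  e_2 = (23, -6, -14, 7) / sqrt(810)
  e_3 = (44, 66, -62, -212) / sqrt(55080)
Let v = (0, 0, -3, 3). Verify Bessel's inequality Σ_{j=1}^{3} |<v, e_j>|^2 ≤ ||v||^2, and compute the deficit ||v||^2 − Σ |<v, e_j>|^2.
Σ |<v, e_j>|^2 = 567/34; ||v||^2 = 18; deficit = 45/34

Write each e_j = u_j / sqrt(<u_j, u_j>) where u_j is the displayed integer vector. Then <v, e_j> = <v, u_j> / sqrt(<u_j, u_j>), so |<v, e_j>|^2 = <v, u_j>^2 / <u_j, u_j>.
Coefficients: <v, e_1> = -9/sqrt(10), <v, e_2> = 63/sqrt(810), <v, e_3> = -450/sqrt(55080).
Square and sum: Σ |<v, e_j>|^2 = 567/34.
Compute ||v||^2 = v·v = 18.
Deficit = 18 − 567/34 = 45/34 ≥ 0, confirming Bessel's inequality. (The deficit equals ||v − Σ <v,e_j> e_j||^2, the squared distance from v to span{e_j}.)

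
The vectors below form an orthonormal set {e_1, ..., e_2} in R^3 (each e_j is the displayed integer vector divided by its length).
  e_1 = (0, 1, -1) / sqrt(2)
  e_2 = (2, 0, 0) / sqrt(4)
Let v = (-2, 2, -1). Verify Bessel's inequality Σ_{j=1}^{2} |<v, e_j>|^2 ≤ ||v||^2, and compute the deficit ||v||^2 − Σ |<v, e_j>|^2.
Σ |<v, e_j>|^2 = 17/2; ||v||^2 = 9; deficit = 1/2

Write each e_j = u_j / sqrt(<u_j, u_j>) where u_j is the displayed integer vector. Then <v, e_j> = <v, u_j> / sqrt(<u_j, u_j>), so |<v, e_j>|^2 = <v, u_j>^2 / <u_j, u_j>.
Coefficients: <v, e_1> = 3/sqrt(2), <v, e_2> = -4/sqrt(4).
Square and sum: Σ |<v, e_j>|^2 = 17/2.
Compute ||v||^2 = v·v = 9.
Deficit = 9 − 17/2 = 1/2 ≥ 0, confirming Bessel's inequality. (The deficit equals ||v − Σ <v,e_j> e_j||^2, the squared distance from v to span{e_j}.)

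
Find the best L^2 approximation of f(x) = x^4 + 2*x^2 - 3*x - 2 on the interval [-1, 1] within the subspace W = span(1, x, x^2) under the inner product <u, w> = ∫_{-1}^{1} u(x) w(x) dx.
g(x) = 20*x^2/7 - 3*x - 73/35

The best approximation g ∈ W is the orthogonal projection of f onto W. Writing g = a_0 + a_1 x + a_2 x^2, the coefficients solve the normal equations G · a = b where
  G_{ij} = <φ_i, φ_j> and b_i = <f, φ_i>, with φ_0 = 1, φ_1 = x, φ_2 = x^2.
G =
  [2, 0, 2/3]
  [0, 2/3, 0]
  [2/3, 0, 2/5],
b = (-34/15, -2, -26/105).
Solving gives a_0 = -73/35, a_1 = -3, a_2 = 20/7, so
  g(x) = 20*x^2/7 - 3*x - 73/35.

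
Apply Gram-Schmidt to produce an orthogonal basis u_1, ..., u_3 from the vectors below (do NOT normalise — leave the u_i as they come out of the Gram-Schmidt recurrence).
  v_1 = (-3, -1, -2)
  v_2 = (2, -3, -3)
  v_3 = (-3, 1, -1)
Orthogonal basis:
  u_1 = (-3, -1, -2)
  u_2 = (37/14, -39/14, -18/7)
  u_3 = (45/299, 15/23, -165/299)

Apply the Gram-Schmidt recurrence
  u_1 = v_1
  u_i = v_i − Σ_{j<i} ((v_i · u_j) / (u_j · u_j)) · u_j.

Step by step this gives:
  u_1 = (-3, -1, -2)
  u_2 = (37/14, -39/14, -18/7)
  u_3 = (45/299, 15/23, -165/299)

Orthogonality check:
  u_2 · u_1 = 0 (should be 0)
  u_3 · u_1 = 0 (should be 0)
  u_3 · u_2 = 0 (should be 0)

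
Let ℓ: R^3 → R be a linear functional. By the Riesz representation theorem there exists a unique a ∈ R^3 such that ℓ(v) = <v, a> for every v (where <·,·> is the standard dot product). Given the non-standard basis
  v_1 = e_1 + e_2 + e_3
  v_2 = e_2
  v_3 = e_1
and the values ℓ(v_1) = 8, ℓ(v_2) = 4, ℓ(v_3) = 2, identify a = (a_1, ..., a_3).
a = (2, 4, 2)

Write a = (a_1, ..., a_3) in the standard basis. For each basis vector v_i, ℓ(v_i) = <v_i, a> is a linear equation in the a_j's. Collect the n equations into a matrix system V a = ℓ, where row i of V is v_i (expressed in the standard basis). Since V is invertible (lower-triangular with 1s on the diagonal, up to permutation), solve by back-substitution:
  V =
[[1, 1, 1],
 [0, 1, 0],
 [1, 0, 0]]
  V a = (8, 4, 2)
Solving gives a = (2, 4, 2).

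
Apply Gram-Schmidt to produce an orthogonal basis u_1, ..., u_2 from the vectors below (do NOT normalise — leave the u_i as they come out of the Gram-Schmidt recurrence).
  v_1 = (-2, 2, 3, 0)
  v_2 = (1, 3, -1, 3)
Orthogonal basis:
  u_1 = (-2, 2, 3, 0)
  u_2 = (19/17, 49/17, -20/17, 3)

Apply the Gram-Schmidt recurrence
  u_1 = v_1
  u_i = v_i − Σ_{j<i} ((v_i · u_j) / (u_j · u_j)) · u_j.

Step by step this gives:
  u_1 = (-2, 2, 3, 0)
  u_2 = (19/17, 49/17, -20/17, 3)

Orthogonality check:
  u_2 · u_1 = 0 (should be 0)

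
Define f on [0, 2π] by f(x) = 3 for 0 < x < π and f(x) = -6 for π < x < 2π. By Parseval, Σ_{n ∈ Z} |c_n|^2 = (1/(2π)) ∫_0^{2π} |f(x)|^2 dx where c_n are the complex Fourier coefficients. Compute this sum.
Σ |c_n|^2 = 45/2

Parseval equates the L^2 energy of f (normalised by 1/(2π)) with the ℓ^2 sum of its Fourier coefficients: (1/(2π)) ∫_0^{2π} |f|^2 = Σ |c_n|^2.
Compute the left side: (1/(2π)) [∫_0^π 3^2 dx + ∫_π^{2π} (-6)^2 dx] = (1/(2π)) · (9π + 36π) = (9 + 36)/2 = 45/2.
So Σ_{n ∈ Z} |c_n|^2 = 45/2.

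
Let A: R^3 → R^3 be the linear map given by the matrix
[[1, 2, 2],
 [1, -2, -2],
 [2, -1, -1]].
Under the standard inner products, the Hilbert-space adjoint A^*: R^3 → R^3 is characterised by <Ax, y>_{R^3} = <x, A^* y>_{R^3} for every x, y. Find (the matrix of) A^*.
A^* = A^T =
[[1, 1, 2],
 [2, -2, -1],
 [2, -2, -1]]

For real matrices with standard dot products, the defining identity <Ax, y> = <x, A^* y> gives (Ax)^T y = x^T (A^*) y, i.e. x^T A^T y = x^T (A^*) y. Since this holds for all x, y, we must have A^* = A^T. Therefore
A^* =
[[1, 1, 2],
 [2, -2, -1],
 [2, -2, -1]].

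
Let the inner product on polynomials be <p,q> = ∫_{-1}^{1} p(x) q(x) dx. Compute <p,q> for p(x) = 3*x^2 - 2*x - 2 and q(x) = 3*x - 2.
<p,q> = 0

Expand the product: p(x)·q(x) = 9*x^3 - 12*x^2 - 2*x + 4.
∫_{-1}^{1} of each monomial x^k gives [2/(k+1) if k even, 0 if k odd]. Integrating term-by-term (or equivalently evaluating the antiderivative F(x) = 9*x^4/4 - 4*x^3 - x^2 + 4*x at the endpoints):
  F(1) − F(−1) = 5/4 − (5/4) = 0.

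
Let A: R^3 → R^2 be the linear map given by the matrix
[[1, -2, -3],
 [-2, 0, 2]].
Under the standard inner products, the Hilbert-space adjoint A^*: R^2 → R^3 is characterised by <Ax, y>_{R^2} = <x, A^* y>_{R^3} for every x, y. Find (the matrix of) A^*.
A^* = A^T =
[[1, -2],
 [-2, 0],
 [-3, 2]]

For real matrices with standard dot products, the defining identity <Ax, y> = <x, A^* y> gives (Ax)^T y = x^T (A^*) y, i.e. x^T A^T y = x^T (A^*) y. Since this holds for all x, y, we must have A^* = A^T. Therefore
A^* =
[[1, -2],
 [-2, 0],
 [-3, 2]].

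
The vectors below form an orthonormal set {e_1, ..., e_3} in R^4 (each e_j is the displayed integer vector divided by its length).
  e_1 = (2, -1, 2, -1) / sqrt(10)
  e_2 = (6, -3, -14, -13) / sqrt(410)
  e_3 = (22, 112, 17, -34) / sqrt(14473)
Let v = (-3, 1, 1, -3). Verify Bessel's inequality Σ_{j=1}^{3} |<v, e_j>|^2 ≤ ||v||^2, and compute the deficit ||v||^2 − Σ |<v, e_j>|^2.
Σ |<v, e_j>|^2 = 819/353; ||v||^2 = 20; deficit = 6241/353

Write each e_j = u_j / sqrt(<u_j, u_j>) where u_j is the displayed integer vector. Then <v, e_j> = <v, u_j> / sqrt(<u_j, u_j>), so |<v, e_j>|^2 = <v, u_j>^2 / <u_j, u_j>.
Coefficients: <v, e_1> = -2/sqrt(10), <v, e_2> = 4/sqrt(410), <v, e_3> = 165/sqrt(14473).
Square and sum: Σ |<v, e_j>|^2 = 819/353.
Compute ||v||^2 = v·v = 20.
Deficit = 20 − 819/353 = 6241/353 ≥ 0, confirming Bessel's inequality. (The deficit equals ||v − Σ <v,e_j> e_j||^2, the squared distance from v to span{e_j}.)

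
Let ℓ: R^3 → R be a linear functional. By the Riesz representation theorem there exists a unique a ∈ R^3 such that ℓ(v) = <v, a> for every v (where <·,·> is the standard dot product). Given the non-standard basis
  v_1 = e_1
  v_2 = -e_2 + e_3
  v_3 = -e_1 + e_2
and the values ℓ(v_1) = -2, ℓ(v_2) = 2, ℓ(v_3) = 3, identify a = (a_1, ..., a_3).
a = (-2, 1, 3)

Write a = (a_1, ..., a_3) in the standard basis. For each basis vector v_i, ℓ(v_i) = <v_i, a> is a linear equation in the a_j's. Collect the n equations into a matrix system V a = ℓ, where row i of V is v_i (expressed in the standard basis). Since V is invertible (lower-triangular with 1s on the diagonal, up to permutation), solve by back-substitution:
  V =
[[1, 0, 0],
 [0, -1, 1],
 [-1, 1, 0]]
  V a = (-2, 2, 3)
Solving gives a = (-2, 1, 3).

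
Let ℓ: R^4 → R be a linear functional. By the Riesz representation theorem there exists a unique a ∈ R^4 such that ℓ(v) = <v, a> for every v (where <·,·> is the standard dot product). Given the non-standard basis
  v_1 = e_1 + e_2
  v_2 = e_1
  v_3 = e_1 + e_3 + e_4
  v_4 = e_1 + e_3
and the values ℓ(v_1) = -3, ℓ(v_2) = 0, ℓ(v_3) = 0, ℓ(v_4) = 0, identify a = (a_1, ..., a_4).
a = (0, -3, 0, 0)

Write a = (a_1, ..., a_4) in the standard basis. For each basis vector v_i, ℓ(v_i) = <v_i, a> is a linear equation in the a_j's. Collect the n equations into a matrix system V a = ℓ, where row i of V is v_i (expressed in the standard basis). Since V is invertible (lower-triangular with 1s on the diagonal, up to permutation), solve by back-substitution:
  V =
[[1, 1, 0, 0],
 [1, 0, 0, 0],
 [1, 0, 1, 1],
 [1, 0, 1, 0]]
  V a = (-3, 0, 0, 0)
Solving gives a = (0, -3, 0, 0).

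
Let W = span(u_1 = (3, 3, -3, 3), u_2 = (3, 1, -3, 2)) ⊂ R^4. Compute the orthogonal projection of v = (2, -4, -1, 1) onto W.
proj_W(v) = (21/11, -35/11, -21/11, -7/11)

Set up U = [u_1 | ... | u_2] ∈ R^(4×2). The projector onto W = col(U) is P = U (U^T U)^(-1) U^T.
Compute U^T U =
  [36, 27]
  [27, 23],
and U^T v = (0, 7).
Solve U^T U · c = U^T v for the coefficients: c = (-21/11, 28/11). The projection is proj_W(v) = U c.
Check: (v - proj_W(v)) · u_1 = 0  (should be 0).
Check: (v - proj_W(v)) · u_2 = 0  (should be 0).
Result: proj_W(v) = (21/11, -35/11, -21/11, -7/11).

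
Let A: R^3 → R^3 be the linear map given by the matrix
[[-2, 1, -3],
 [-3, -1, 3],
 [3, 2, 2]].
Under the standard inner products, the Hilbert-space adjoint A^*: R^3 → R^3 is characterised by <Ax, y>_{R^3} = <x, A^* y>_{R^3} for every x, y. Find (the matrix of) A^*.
A^* = A^T =
[[-2, -3, 3],
 [1, -1, 2],
 [-3, 3, 2]]

For real matrices with standard dot products, the defining identity <Ax, y> = <x, A^* y> gives (Ax)^T y = x^T (A^*) y, i.e. x^T A^T y = x^T (A^*) y. Since this holds for all x, y, we must have A^* = A^T. Therefore
A^* =
[[-2, -3, 3],
 [1, -1, 2],
 [-3, 3, 2]].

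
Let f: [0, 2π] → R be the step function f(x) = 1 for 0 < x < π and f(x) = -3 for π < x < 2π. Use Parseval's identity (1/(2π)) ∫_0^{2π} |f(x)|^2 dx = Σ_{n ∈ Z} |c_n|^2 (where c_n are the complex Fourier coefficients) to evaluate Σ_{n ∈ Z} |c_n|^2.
Σ |c_n|^2 = 5

Parseval equates the L^2 energy of f (normalised by 1/(2π)) with the ℓ^2 sum of its Fourier coefficients: (1/(2π)) ∫_0^{2π} |f|^2 = Σ |c_n|^2.
Compute the left side: (1/(2π)) [∫_0^π 1^2 dx + ∫_π^{2π} (-3)^2 dx] = (1/(2π)) · (1π + 9π) = (1 + 9)/2 = 5.
So Σ_{n ∈ Z} |c_n|^2 = 5.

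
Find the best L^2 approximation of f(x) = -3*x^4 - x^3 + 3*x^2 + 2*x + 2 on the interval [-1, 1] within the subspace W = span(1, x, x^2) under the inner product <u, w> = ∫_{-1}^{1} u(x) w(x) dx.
g(x) = 3*x^2/7 + 7*x/5 + 79/35

The best approximation g ∈ W is the orthogonal projection of f onto W. Writing g = a_0 + a_1 x + a_2 x^2, the coefficients solve the normal equations G · a = b where
  G_{ij} = <φ_i, φ_j> and b_i = <f, φ_i>, with φ_0 = 1, φ_1 = x, φ_2 = x^2.
G =
  [2, 0, 2/3]
  [0, 2/3, 0]
  [2/3, 0, 2/5],
b = (24/5, 14/15, 176/105).
Solving gives a_0 = 79/35, a_1 = 7/5, a_2 = 3/7, so
  g(x) = 3*x^2/7 + 7*x/5 + 79/35.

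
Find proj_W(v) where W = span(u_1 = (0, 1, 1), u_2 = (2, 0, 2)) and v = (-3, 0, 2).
proj_W(v) = (-4/3, 5/3, 1/3)

Set up U = [u_1 | ... | u_2] ∈ R^(3×2). The projector onto W = col(U) is P = U (U^T U)^(-1) U^T.
Compute U^T U =
  [2, 2]
  [2, 8],
and U^T v = (2, -2).
Solve U^T U · c = U^T v for the coefficients: c = (5/3, -2/3). The projection is proj_W(v) = U c.
Check: (v - proj_W(v)) · u_1 = 0  (should be 0).
Check: (v - proj_W(v)) · u_2 = 0  (should be 0).
Result: proj_W(v) = (-4/3, 5/3, 1/3).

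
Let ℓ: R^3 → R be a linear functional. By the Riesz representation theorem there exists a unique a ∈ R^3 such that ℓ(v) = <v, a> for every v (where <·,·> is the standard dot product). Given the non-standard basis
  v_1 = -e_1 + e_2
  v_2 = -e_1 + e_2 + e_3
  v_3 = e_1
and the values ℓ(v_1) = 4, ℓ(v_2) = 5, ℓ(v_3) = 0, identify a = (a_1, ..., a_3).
a = (0, 4, 1)

Write a = (a_1, ..., a_3) in the standard basis. For each basis vector v_i, ℓ(v_i) = <v_i, a> is a linear equation in the a_j's. Collect the n equations into a matrix system V a = ℓ, where row i of V is v_i (expressed in the standard basis). Since V is invertible (lower-triangular with 1s on the diagonal, up to permutation), solve by back-substitution:
  V =
[[-1, 1, 0],
 [-1, 1, 1],
 [1, 0, 0]]
  V a = (4, 5, 0)
Solving gives a = (0, 4, 1).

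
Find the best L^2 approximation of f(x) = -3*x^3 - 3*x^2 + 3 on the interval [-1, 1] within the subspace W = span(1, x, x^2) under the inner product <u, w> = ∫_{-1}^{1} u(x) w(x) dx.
g(x) = -3*x^2 - 9*x/5 + 3

The best approximation g ∈ W is the orthogonal projection of f onto W. Writing g = a_0 + a_1 x + a_2 x^2, the coefficients solve the normal equations G · a = b where
  G_{ij} = <φ_i, φ_j> and b_i = <f, φ_i>, with φ_0 = 1, φ_1 = x, φ_2 = x^2.
G =
  [2, 0, 2/3]
  [0, 2/3, 0]
  [2/3, 0, 2/5],
b = (4, -6/5, 4/5).
Solving gives a_0 = 3, a_1 = -9/5, a_2 = -3, so
  g(x) = -3*x^2 - 9*x/5 + 3.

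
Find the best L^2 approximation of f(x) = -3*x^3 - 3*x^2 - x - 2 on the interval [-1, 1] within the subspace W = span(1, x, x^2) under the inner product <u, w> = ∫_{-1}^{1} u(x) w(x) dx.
g(x) = -3*x^2 - 14*x/5 - 2

The best approximation g ∈ W is the orthogonal projection of f onto W. Writing g = a_0 + a_1 x + a_2 x^2, the coefficients solve the normal equations G · a = b where
  G_{ij} = <φ_i, φ_j> and b_i = <f, φ_i>, with φ_0 = 1, φ_1 = x, φ_2 = x^2.
G =
  [2, 0, 2/3]
  [0, 2/3, 0]
  [2/3, 0, 2/5],
b = (-6, -28/15, -38/15).
Solving gives a_0 = -2, a_1 = -14/5, a_2 = -3, so
  g(x) = -3*x^2 - 14*x/5 - 2.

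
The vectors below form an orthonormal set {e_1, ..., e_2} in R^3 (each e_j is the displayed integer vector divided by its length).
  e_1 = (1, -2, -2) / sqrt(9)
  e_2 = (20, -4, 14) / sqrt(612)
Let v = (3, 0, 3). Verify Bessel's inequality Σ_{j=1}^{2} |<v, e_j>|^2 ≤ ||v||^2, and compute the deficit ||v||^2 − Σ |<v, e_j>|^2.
Σ |<v, e_j>|^2 = 18; ||v||^2 = 18; deficit = 0

Write each e_j = u_j / sqrt(<u_j, u_j>) where u_j is the displayed integer vector. Then <v, e_j> = <v, u_j> / sqrt(<u_j, u_j>), so |<v, e_j>|^2 = <v, u_j>^2 / <u_j, u_j>.
Coefficients: <v, e_1> = -3/sqrt(9), <v, e_2> = 102/sqrt(612).
Square and sum: Σ |<v, e_j>|^2 = 18.
Compute ||v||^2 = v·v = 18.
Deficit = 18 − 18 = 0 ≥ 0, confirming Bessel's inequality. (The deficit equals ||v − Σ <v,e_j> e_j||^2, the squared distance from v to span{e_j}.)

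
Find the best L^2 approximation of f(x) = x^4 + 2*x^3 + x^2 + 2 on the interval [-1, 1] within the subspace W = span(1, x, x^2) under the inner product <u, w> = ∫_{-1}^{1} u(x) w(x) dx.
g(x) = 13*x^2/7 + 6*x/5 + 67/35

The best approximation g ∈ W is the orthogonal projection of f onto W. Writing g = a_0 + a_1 x + a_2 x^2, the coefficients solve the normal equations G · a = b where
  G_{ij} = <φ_i, φ_j> and b_i = <f, φ_i>, with φ_0 = 1, φ_1 = x, φ_2 = x^2.
G =
  [2, 0, 2/3]
  [0, 2/3, 0]
  [2/3, 0, 2/5],
b = (76/15, 4/5, 212/105).
Solving gives a_0 = 67/35, a_1 = 6/5, a_2 = 13/7, so
  g(x) = 13*x^2/7 + 6*x/5 + 67/35.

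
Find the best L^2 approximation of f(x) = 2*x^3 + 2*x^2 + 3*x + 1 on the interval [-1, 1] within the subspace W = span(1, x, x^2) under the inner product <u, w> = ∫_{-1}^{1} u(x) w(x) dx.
g(x) = 2*x^2 + 21*x/5 + 1

The best approximation g ∈ W is the orthogonal projection of f onto W. Writing g = a_0 + a_1 x + a_2 x^2, the coefficients solve the normal equations G · a = b where
  G_{ij} = <φ_i, φ_j> and b_i = <f, φ_i>, with φ_0 = 1, φ_1 = x, φ_2 = x^2.
G =
  [2, 0, 2/3]
  [0, 2/3, 0]
  [2/3, 0, 2/5],
b = (10/3, 14/5, 22/15).
Solving gives a_0 = 1, a_1 = 21/5, a_2 = 2, so
  g(x) = 2*x^2 + 21*x/5 + 1.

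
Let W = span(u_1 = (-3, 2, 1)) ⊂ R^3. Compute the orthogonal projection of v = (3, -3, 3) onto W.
proj_W(v) = (18/7, -12/7, -6/7)

Set up U = [u_1 | ... | u_1] ∈ R^(3×1). The projector onto W = col(U) is P = U (U^T U)^(-1) U^T.
Compute U^T U =
  [14],
and U^T v = (-12).
Solve U^T U · c = U^T v for the coefficients: c = (-6/7). The projection is proj_W(v) = U c.
Check: (v - proj_W(v)) · u_1 = 0  (should be 0).
Result: proj_W(v) = (18/7, -12/7, -6/7).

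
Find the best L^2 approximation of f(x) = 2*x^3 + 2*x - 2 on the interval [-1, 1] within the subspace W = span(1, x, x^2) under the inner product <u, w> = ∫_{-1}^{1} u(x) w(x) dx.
g(x) = 16*x/5 - 2

The best approximation g ∈ W is the orthogonal projection of f onto W. Writing g = a_0 + a_1 x + a_2 x^2, the coefficients solve the normal equations G · a = b where
  G_{ij} = <φ_i, φ_j> and b_i = <f, φ_i>, with φ_0 = 1, φ_1 = x, φ_2 = x^2.
G =
  [2, 0, 2/3]
  [0, 2/3, 0]
  [2/3, 0, 2/5],
b = (-4, 32/15, -4/3).
Solving gives a_0 = -2, a_1 = 16/5, a_2 = 0, so
  g(x) = 16*x/5 - 2.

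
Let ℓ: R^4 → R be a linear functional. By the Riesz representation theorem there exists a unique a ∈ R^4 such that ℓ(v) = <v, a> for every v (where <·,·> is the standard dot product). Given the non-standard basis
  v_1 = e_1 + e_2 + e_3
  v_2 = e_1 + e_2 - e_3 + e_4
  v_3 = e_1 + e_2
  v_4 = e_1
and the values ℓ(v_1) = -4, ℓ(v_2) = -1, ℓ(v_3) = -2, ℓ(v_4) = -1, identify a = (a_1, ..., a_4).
a = (-1, -1, -2, -1)

Write a = (a_1, ..., a_4) in the standard basis. For each basis vector v_i, ℓ(v_i) = <v_i, a> is a linear equation in the a_j's. Collect the n equations into a matrix system V a = ℓ, where row i of V is v_i (expressed in the standard basis). Since V is invertible (lower-triangular with 1s on the diagonal, up to permutation), solve by back-substitution:
  V =
[[1, 1, 1, 0],
 [1, 1, -1, 1],
 [1, 1, 0, 0],
 [1, 0, 0, 0]]
  V a = (-4, -1, -2, -1)
Solving gives a = (-1, -1, -2, -1).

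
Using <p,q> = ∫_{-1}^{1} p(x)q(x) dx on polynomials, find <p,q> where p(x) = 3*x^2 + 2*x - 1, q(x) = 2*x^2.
<p,q> = 16/15

Expand the product: p(x)·q(x) = 6*x^4 + 4*x^3 - 2*x^2.
∫_{-1}^{1} of each monomial x^k gives [2/(k+1) if k even, 0 if k odd]. Integrating term-by-term (or equivalently evaluating the antiderivative F(x) = 6*x^5/5 + x^4 - 2*x^3/3 at the endpoints):
  F(1) − F(−1) = 23/15 − (7/15) = 16/15.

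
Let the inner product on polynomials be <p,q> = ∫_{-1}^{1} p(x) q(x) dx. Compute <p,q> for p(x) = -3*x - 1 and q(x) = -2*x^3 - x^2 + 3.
<p,q> = -44/15

Expand the product: p(x)·q(x) = 6*x^4 + 5*x^3 + x^2 - 9*x - 3.
∫_{-1}^{1} of each monomial x^k gives [2/(k+1) if k even, 0 if k odd]. Integrating term-by-term (or equivalently evaluating the antiderivative F(x) = 6*x^5/5 + 5*x^4/4 + x^3/3 - 9*x^2/2 - 3*x at the endpoints):
  F(1) − F(−1) = -283/60 − (-107/60) = -44/15.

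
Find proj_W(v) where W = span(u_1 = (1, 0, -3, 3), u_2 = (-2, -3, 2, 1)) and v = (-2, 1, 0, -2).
proj_W(v) = (-31/317, 177/317, 329/317, -506/317)

Set up U = [u_1 | ... | u_2] ∈ R^(4×2). The projector onto W = col(U) is P = U (U^T U)^(-1) U^T.
Compute U^T U =
  [19, -5]
  [-5, 18],
and U^T v = (-8, -1).
Solve U^T U · c = U^T v for the coefficients: c = (-149/317, -59/317). The projection is proj_W(v) = U c.
Check: (v - proj_W(v)) · u_1 = 0  (should be 0).
Check: (v - proj_W(v)) · u_2 = 0  (should be 0).
Result: proj_W(v) = (-31/317, 177/317, 329/317, -506/317).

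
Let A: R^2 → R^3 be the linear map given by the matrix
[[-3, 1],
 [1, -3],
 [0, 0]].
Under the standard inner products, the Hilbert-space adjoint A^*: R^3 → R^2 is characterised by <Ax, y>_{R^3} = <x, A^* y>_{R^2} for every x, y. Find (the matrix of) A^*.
A^* = A^T =
[[-3, 1, 0],
 [1, -3, 0]]

For real matrices with standard dot products, the defining identity <Ax, y> = <x, A^* y> gives (Ax)^T y = x^T (A^*) y, i.e. x^T A^T y = x^T (A^*) y. Since this holds for all x, y, we must have A^* = A^T. Therefore
A^* =
[[-3, 1, 0],
 [1, -3, 0]].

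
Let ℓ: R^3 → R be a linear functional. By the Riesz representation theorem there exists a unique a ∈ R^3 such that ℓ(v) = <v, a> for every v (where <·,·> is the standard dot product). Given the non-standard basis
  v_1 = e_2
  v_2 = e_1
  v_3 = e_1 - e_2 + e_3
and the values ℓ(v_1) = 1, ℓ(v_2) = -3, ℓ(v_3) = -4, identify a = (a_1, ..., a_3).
a = (-3, 1, 0)

Write a = (a_1, ..., a_3) in the standard basis. For each basis vector v_i, ℓ(v_i) = <v_i, a> is a linear equation in the a_j's. Collect the n equations into a matrix system V a = ℓ, where row i of V is v_i (expressed in the standard basis). Since V is invertible (lower-triangular with 1s on the diagonal, up to permutation), solve by back-substitution:
  V =
[[0, 1, 0],
 [1, 0, 0],
 [1, -1, 1]]
  V a = (1, -3, -4)
Solving gives a = (-3, 1, 0).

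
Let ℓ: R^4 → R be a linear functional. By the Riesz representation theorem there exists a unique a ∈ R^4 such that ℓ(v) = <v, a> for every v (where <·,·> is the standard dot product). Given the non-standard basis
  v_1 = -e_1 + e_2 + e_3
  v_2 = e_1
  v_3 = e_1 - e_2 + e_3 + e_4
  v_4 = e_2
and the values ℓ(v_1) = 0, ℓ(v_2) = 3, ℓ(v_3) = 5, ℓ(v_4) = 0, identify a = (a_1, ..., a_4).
a = (3, 0, 3, -1)

Write a = (a_1, ..., a_4) in the standard basis. For each basis vector v_i, ℓ(v_i) = <v_i, a> is a linear equation in the a_j's. Collect the n equations into a matrix system V a = ℓ, where row i of V is v_i (expressed in the standard basis). Since V is invertible (lower-triangular with 1s on the diagonal, up to permutation), solve by back-substitution:
  V =
[[-1, 1, 1, 0],
 [1, 0, 0, 0],
 [1, -1, 1, 1],
 [0, 1, 0, 0]]
  V a = (0, 3, 5, 0)
Solving gives a = (3, 0, 3, -1).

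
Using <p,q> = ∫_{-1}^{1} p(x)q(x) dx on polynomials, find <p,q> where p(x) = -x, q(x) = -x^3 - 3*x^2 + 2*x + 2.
<p,q> = -14/15

Expand the product: p(x)·q(x) = x^4 + 3*x^3 - 2*x^2 - 2*x.
∫_{-1}^{1} of each monomial x^k gives [2/(k+1) if k even, 0 if k odd]. Integrating term-by-term (or equivalently evaluating the antiderivative F(x) = x^5/5 + 3*x^4/4 - 2*x^3/3 - x^2 at the endpoints):
  F(1) − F(−1) = -43/60 − (13/60) = -14/15.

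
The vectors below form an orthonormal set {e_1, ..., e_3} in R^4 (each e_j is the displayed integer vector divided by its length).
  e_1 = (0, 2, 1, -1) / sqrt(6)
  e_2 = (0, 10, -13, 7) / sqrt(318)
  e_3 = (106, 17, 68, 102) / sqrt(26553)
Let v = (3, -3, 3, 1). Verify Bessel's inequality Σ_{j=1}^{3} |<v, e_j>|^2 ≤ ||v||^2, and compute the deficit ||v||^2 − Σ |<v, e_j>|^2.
Σ |<v, e_j>|^2 = 4529/167; ||v||^2 = 28; deficit = 147/167

Write each e_j = u_j / sqrt(<u_j, u_j>) where u_j is the displayed integer vector. Then <v, e_j> = <v, u_j> / sqrt(<u_j, u_j>), so |<v, e_j>|^2 = <v, u_j>^2 / <u_j, u_j>.
Coefficients: <v, e_1> = -4/sqrt(6), <v, e_2> = -62/sqrt(318), <v, e_3> = 573/sqrt(26553).
Square and sum: Σ |<v, e_j>|^2 = 4529/167.
Compute ||v||^2 = v·v = 28.
Deficit = 28 − 4529/167 = 147/167 ≥ 0, confirming Bessel's inequality. (The deficit equals ||v − Σ <v,e_j> e_j||^2, the squared distance from v to span{e_j}.)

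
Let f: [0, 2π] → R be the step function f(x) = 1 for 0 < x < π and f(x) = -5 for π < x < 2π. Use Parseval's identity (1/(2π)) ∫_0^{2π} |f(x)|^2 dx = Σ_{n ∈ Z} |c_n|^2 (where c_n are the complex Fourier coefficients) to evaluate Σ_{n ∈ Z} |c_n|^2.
Σ |c_n|^2 = 13

Parseval equates the L^2 energy of f (normalised by 1/(2π)) with the ℓ^2 sum of its Fourier coefficients: (1/(2π)) ∫_0^{2π} |f|^2 = Σ |c_n|^2.
Compute the left side: (1/(2π)) [∫_0^π 1^2 dx + ∫_π^{2π} (-5)^2 dx] = (1/(2π)) · (1π + 25π) = (1 + 25)/2 = 13.
So Σ_{n ∈ Z} |c_n|^2 = 13.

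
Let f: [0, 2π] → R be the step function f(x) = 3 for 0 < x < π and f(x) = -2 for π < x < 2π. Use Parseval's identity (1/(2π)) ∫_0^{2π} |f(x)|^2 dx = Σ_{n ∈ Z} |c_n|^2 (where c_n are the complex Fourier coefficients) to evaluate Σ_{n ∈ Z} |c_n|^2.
Σ |c_n|^2 = 13/2

Parseval equates the L^2 energy of f (normalised by 1/(2π)) with the ℓ^2 sum of its Fourier coefficients: (1/(2π)) ∫_0^{2π} |f|^2 = Σ |c_n|^2.
Compute the left side: (1/(2π)) [∫_0^π 3^2 dx + ∫_π^{2π} (-2)^2 dx] = (1/(2π)) · (9π + 4π) = (9 + 4)/2 = 13/2.
So Σ_{n ∈ Z} |c_n|^2 = 13/2.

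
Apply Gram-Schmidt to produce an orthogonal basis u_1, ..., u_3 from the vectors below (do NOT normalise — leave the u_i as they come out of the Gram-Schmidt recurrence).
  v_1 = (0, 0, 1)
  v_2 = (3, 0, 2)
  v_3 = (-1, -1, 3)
Orthogonal basis:
  u_1 = (0, 0, 1)
  u_2 = (3, 0, 0)
  u_3 = (0, -1, 0)

Apply the Gram-Schmidt recurrence
  u_1 = v_1
  u_i = v_i − Σ_{j<i} ((v_i · u_j) / (u_j · u_j)) · u_j.

Step by step this gives:
  u_1 = (0, 0, 1)
  u_2 = (3, 0, 0)
  u_3 = (0, -1, 0)

Orthogonality check:
  u_2 · u_1 = 0 (should be 0)
  u_3 · u_1 = 0 (should be 0)
  u_3 · u_2 = 0 (should be 0)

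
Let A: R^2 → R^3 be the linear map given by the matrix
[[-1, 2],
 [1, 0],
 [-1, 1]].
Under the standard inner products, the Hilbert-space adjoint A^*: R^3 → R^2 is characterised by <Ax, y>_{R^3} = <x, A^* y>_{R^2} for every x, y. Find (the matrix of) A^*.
A^* = A^T =
[[-1, 1, -1],
 [2, 0, 1]]

For real matrices with standard dot products, the defining identity <Ax, y> = <x, A^* y> gives (Ax)^T y = x^T (A^*) y, i.e. x^T A^T y = x^T (A^*) y. Since this holds for all x, y, we must have A^* = A^T. Therefore
A^* =
[[-1, 1, -1],
 [2, 0, 1]].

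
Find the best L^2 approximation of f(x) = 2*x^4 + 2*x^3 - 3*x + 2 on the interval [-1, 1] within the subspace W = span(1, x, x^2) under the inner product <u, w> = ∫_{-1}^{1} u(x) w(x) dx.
g(x) = 12*x^2/7 - 9*x/5 + 64/35

The best approximation g ∈ W is the orthogonal projection of f onto W. Writing g = a_0 + a_1 x + a_2 x^2, the coefficients solve the normal equations G · a = b where
  G_{ij} = <φ_i, φ_j> and b_i = <f, φ_i>, with φ_0 = 1, φ_1 = x, φ_2 = x^2.
G =
  [2, 0, 2/3]
  [0, 2/3, 0]
  [2/3, 0, 2/5],
b = (24/5, -6/5, 40/21).
Solving gives a_0 = 64/35, a_1 = -9/5, a_2 = 12/7, so
  g(x) = 12*x^2/7 - 9*x/5 + 64/35.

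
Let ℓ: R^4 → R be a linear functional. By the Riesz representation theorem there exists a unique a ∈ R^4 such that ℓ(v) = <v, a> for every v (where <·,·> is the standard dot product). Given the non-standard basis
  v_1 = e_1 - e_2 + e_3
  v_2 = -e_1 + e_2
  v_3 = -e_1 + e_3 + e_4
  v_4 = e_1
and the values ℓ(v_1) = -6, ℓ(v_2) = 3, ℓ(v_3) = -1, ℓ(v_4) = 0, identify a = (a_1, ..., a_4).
a = (0, 3, -3, 2)

Write a = (a_1, ..., a_4) in the standard basis. For each basis vector v_i, ℓ(v_i) = <v_i, a> is a linear equation in the a_j's. Collect the n equations into a matrix system V a = ℓ, where row i of V is v_i (expressed in the standard basis). Since V is invertible (lower-triangular with 1s on the diagonal, up to permutation), solve by back-substitution:
  V =
[[1, -1, 1, 0],
 [-1, 1, 0, 0],
 [-1, 0, 1, 1],
 [1, 0, 0, 0]]
  V a = (-6, 3, -1, 0)
Solving gives a = (0, 3, -3, 2).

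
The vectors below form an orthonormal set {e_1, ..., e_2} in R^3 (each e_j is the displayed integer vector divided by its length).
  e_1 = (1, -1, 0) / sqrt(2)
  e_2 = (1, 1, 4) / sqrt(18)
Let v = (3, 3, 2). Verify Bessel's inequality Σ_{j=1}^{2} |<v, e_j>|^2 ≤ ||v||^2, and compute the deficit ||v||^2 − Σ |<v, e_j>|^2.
Σ |<v, e_j>|^2 = 98/9; ||v||^2 = 22; deficit = 100/9

Write each e_j = u_j / sqrt(<u_j, u_j>) where u_j is the displayed integer vector. Then <v, e_j> = <v, u_j> / sqrt(<u_j, u_j>), so |<v, e_j>|^2 = <v, u_j>^2 / <u_j, u_j>.
Coefficients: <v, e_1> = 0/sqrt(2), <v, e_2> = 14/sqrt(18).
Square and sum: Σ |<v, e_j>|^2 = 98/9.
Compute ||v||^2 = v·v = 22.
Deficit = 22 − 98/9 = 100/9 ≥ 0, confirming Bessel's inequality. (The deficit equals ||v − Σ <v,e_j> e_j||^2, the squared distance from v to span{e_j}.)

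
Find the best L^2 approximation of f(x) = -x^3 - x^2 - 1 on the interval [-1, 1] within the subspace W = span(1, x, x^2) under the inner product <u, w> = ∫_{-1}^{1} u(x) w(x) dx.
g(x) = -x^2 - 3*x/5 - 1

The best approximation g ∈ W is the orthogonal projection of f onto W. Writing g = a_0 + a_1 x + a_2 x^2, the coefficients solve the normal equations G · a = b where
  G_{ij} = <φ_i, φ_j> and b_i = <f, φ_i>, with φ_0 = 1, φ_1 = x, φ_2 = x^2.
G =
  [2, 0, 2/3]
  [0, 2/3, 0]
  [2/3, 0, 2/5],
b = (-8/3, -2/5, -16/15).
Solving gives a_0 = -1, a_1 = -3/5, a_2 = -1, so
  g(x) = -x^2 - 3*x/5 - 1.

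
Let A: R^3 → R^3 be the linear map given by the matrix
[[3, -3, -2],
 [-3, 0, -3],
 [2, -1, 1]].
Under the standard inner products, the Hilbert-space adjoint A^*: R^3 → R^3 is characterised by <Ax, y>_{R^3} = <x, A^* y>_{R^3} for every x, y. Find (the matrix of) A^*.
A^* = A^T =
[[3, -3, 2],
 [-3, 0, -1],
 [-2, -3, 1]]

For real matrices with standard dot products, the defining identity <Ax, y> = <x, A^* y> gives (Ax)^T y = x^T (A^*) y, i.e. x^T A^T y = x^T (A^*) y. Since this holds for all x, y, we must have A^* = A^T. Therefore
A^* =
[[3, -3, 2],
 [-3, 0, -1],
 [-2, -3, 1]].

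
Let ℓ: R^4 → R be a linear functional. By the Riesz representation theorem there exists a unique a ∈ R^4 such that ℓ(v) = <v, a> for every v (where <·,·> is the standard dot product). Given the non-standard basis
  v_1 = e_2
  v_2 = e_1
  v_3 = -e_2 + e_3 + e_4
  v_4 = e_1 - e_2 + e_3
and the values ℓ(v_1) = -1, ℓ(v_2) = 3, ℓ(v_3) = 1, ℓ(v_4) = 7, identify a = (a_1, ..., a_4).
a = (3, -1, 3, -3)

Write a = (a_1, ..., a_4) in the standard basis. For each basis vector v_i, ℓ(v_i) = <v_i, a> is a linear equation in the a_j's. Collect the n equations into a matrix system V a = ℓ, where row i of V is v_i (expressed in the standard basis). Since V is invertible (lower-triangular with 1s on the diagonal, up to permutation), solve by back-substitution:
  V =
[[0, 1, 0, 0],
 [1, 0, 0, 0],
 [0, -1, 1, 1],
 [1, -1, 1, 0]]
  V a = (-1, 3, 1, 7)
Solving gives a = (3, -1, 3, -3).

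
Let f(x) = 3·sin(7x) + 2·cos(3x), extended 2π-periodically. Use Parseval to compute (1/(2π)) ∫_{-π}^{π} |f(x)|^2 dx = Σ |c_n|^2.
Σ |c_n|^2 = 13/2

Expand |f|^2 and use orthogonality of {sin(nx), cos(mx)} on [-π, π]:
  ∫_{-π}^{π} sin(nx)^2 dx = π, ∫ cos(mx)^2 dx = π, and cross terms integrate to 0.
So ∫_{-π}^{π} f(x)^2 dx = 3^2 · π + 2^2 · π = (9 + 4)π.
Divide by 2π: (9 + 4)/2 = 13/2.
By Parseval, this equals Σ |c_n|^2.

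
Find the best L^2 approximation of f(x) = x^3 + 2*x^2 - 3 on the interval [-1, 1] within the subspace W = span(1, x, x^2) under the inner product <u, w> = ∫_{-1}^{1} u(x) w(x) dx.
g(x) = 2*x^2 + 3*x/5 - 3

The best approximation g ∈ W is the orthogonal projection of f onto W. Writing g = a_0 + a_1 x + a_2 x^2, the coefficients solve the normal equations G · a = b where
  G_{ij} = <φ_i, φ_j> and b_i = <f, φ_i>, with φ_0 = 1, φ_1 = x, φ_2 = x^2.
G =
  [2, 0, 2/3]
  [0, 2/3, 0]
  [2/3, 0, 2/5],
b = (-14/3, 2/5, -6/5).
Solving gives a_0 = -3, a_1 = 3/5, a_2 = 2, so
  g(x) = 2*x^2 + 3*x/5 - 3.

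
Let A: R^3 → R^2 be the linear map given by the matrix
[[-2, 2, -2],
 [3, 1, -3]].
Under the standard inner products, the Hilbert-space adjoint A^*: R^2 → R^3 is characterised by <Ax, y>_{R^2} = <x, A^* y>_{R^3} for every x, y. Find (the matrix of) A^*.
A^* = A^T =
[[-2, 3],
 [2, 1],
 [-2, -3]]

For real matrices with standard dot products, the defining identity <Ax, y> = <x, A^* y> gives (Ax)^T y = x^T (A^*) y, i.e. x^T A^T y = x^T (A^*) y. Since this holds for all x, y, we must have A^* = A^T. Therefore
A^* =
[[-2, 3],
 [2, 1],
 [-2, -3]].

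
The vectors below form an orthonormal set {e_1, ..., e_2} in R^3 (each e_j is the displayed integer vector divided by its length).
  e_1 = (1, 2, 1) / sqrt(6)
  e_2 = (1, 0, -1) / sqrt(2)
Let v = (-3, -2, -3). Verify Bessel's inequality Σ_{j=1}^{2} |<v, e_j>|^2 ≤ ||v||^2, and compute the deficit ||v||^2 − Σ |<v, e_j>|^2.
Σ |<v, e_j>|^2 = 50/3; ||v||^2 = 22; deficit = 16/3

Write each e_j = u_j / sqrt(<u_j, u_j>) where u_j is the displayed integer vector. Then <v, e_j> = <v, u_j> / sqrt(<u_j, u_j>), so |<v, e_j>|^2 = <v, u_j>^2 / <u_j, u_j>.
Coefficients: <v, e_1> = -10/sqrt(6), <v, e_2> = 0/sqrt(2).
Square and sum: Σ |<v, e_j>|^2 = 50/3.
Compute ||v||^2 = v·v = 22.
Deficit = 22 − 50/3 = 16/3 ≥ 0, confirming Bessel's inequality. (The deficit equals ||v − Σ <v,e_j> e_j||^2, the squared distance from v to span{e_j}.)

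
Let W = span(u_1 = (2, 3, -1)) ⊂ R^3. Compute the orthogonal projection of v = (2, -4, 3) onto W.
proj_W(v) = (-11/7, -33/14, 11/14)

Set up U = [u_1 | ... | u_1] ∈ R^(3×1). The projector onto W = col(U) is P = U (U^T U)^(-1) U^T.
Compute U^T U =
  [14],
and U^T v = (-11).
Solve U^T U · c = U^T v for the coefficients: c = (-11/14). The projection is proj_W(v) = U c.
Check: (v - proj_W(v)) · u_1 = 0  (should be 0).
Result: proj_W(v) = (-11/7, -33/14, 11/14).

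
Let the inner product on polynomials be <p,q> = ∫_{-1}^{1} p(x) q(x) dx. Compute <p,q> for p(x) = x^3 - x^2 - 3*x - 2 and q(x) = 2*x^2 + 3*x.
<p,q> = -124/15

Expand the product: p(x)·q(x) = 2*x^5 + x^4 - 9*x^3 - 13*x^2 - 6*x.
∫_{-1}^{1} of each monomial x^k gives [2/(k+1) if k even, 0 if k odd]. Integrating term-by-term (or equivalently evaluating the antiderivative F(x) = x^6/3 + x^5/5 - 9*x^4/4 - 13*x^3/3 - 3*x^2 at the endpoints):
  F(1) − F(−1) = -181/20 − (-47/60) = -124/15.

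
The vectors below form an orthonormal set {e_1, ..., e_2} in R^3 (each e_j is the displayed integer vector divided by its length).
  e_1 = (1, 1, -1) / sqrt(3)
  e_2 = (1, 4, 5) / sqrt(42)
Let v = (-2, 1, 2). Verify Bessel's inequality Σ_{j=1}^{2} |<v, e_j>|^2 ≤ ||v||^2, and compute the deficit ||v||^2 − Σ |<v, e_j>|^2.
Σ |<v, e_j>|^2 = 45/7; ||v||^2 = 9; deficit = 18/7

Write each e_j = u_j / sqrt(<u_j, u_j>) where u_j is the displayed integer vector. Then <v, e_j> = <v, u_j> / sqrt(<u_j, u_j>), so |<v, e_j>|^2 = <v, u_j>^2 / <u_j, u_j>.
Coefficients: <v, e_1> = -3/sqrt(3), <v, e_2> = 12/sqrt(42).
Square and sum: Σ |<v, e_j>|^2 = 45/7.
Compute ||v||^2 = v·v = 9.
Deficit = 9 − 45/7 = 18/7 ≥ 0, confirming Bessel's inequality. (The deficit equals ||v − Σ <v,e_j> e_j||^2, the squared distance from v to span{e_j}.)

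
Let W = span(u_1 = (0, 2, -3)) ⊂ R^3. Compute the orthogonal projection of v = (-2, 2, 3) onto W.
proj_W(v) = (0, -10/13, 15/13)

Set up U = [u_1 | ... | u_1] ∈ R^(3×1). The projector onto W = col(U) is P = U (U^T U)^(-1) U^T.
Compute U^T U =
  [13],
and U^T v = (-5).
Solve U^T U · c = U^T v for the coefficients: c = (-5/13). The projection is proj_W(v) = U c.
Check: (v - proj_W(v)) · u_1 = 0  (should be 0).
Result: proj_W(v) = (0, -10/13, 15/13).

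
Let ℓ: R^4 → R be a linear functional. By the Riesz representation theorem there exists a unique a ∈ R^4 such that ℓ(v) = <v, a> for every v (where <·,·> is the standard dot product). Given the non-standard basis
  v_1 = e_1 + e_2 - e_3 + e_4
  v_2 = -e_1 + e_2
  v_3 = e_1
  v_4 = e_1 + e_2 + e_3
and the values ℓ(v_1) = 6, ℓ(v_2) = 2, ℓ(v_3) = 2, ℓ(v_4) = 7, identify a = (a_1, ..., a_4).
a = (2, 4, 1, 1)

Write a = (a_1, ..., a_4) in the standard basis. For each basis vector v_i, ℓ(v_i) = <v_i, a> is a linear equation in the a_j's. Collect the n equations into a matrix system V a = ℓ, where row i of V is v_i (expressed in the standard basis). Since V is invertible (lower-triangular with 1s on the diagonal, up to permutation), solve by back-substitution:
  V =
[[1, 1, -1, 1],
 [-1, 1, 0, 0],
 [1, 0, 0, 0],
 [1, 1, 1, 0]]
  V a = (6, 2, 2, 7)
Solving gives a = (2, 4, 1, 1).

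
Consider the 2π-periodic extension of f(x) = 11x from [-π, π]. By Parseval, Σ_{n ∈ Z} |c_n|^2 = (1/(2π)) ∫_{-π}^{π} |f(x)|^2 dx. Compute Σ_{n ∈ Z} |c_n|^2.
Σ |c_n|^2 = 121π^2/3

Expand and integrate term by term over [-π, π]:
  ∫ (11x)^2 dx = 121·(2π^3/3); ∫ 2·11·(0)·x dx = 0 (odd integrand); ∫ 0^2 dx = 0·2π.
So (1/(2π)) ∫_{-π}^{π} (11x)^2 dx = 121π^2/3 + 0 = 121π^2/3.
Parseval ⇒ Σ |c_n|^2 = 121π^2/3.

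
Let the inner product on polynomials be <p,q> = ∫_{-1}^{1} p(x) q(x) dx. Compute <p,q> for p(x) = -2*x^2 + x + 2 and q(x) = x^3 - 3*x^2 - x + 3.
<p,q> = 92/15

Expand the product: p(x)·q(x) = -2*x^5 + 7*x^4 + x^3 - 13*x^2 + x + 6.
∫_{-1}^{1} of each monomial x^k gives [2/(k+1) if k even, 0 if k odd]. Integrating term-by-term (or equivalently evaluating the antiderivative F(x) = -x^6/3 + 7*x^5/5 + x^4/4 - 13*x^3/3 + x^2/2 + 6*x at the endpoints):
  F(1) − F(−1) = 209/60 − (-53/20) = 92/15.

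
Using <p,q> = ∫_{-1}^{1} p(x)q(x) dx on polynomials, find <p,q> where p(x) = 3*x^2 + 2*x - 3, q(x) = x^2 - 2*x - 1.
<p,q> = 8/15

Expand the product: p(x)·q(x) = 3*x^4 - 4*x^3 - 10*x^2 + 4*x + 3.
∫_{-1}^{1} of each monomial x^k gives [2/(k+1) if k even, 0 if k odd]. Integrating term-by-term (or equivalently evaluating the antiderivative F(x) = 3*x^5/5 - x^4 - 10*x^3/3 + 2*x^2 + 3*x at the endpoints):
  F(1) − F(−1) = 19/15 − (11/15) = 8/15.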